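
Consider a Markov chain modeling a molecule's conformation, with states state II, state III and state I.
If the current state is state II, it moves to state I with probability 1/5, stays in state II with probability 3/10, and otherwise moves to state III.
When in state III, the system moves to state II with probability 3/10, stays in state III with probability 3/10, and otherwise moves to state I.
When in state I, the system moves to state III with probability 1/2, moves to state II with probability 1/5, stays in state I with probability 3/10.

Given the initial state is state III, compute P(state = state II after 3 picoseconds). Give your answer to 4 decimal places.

0.2700

Propagate the distribution vector 3 picoseconds from state III.
After 0 picoseconds: (0.0000, 1.0000, 0.0000)
After 1 picosecond: (0.3000, 0.3000, 0.4000)
After 2 picoseconds: (0.2600, 0.4400, 0.3000)
After 3 picoseconds: (0.2700, 0.4120, 0.3180)
P(in state II after 3 picoseconds) = 0.2700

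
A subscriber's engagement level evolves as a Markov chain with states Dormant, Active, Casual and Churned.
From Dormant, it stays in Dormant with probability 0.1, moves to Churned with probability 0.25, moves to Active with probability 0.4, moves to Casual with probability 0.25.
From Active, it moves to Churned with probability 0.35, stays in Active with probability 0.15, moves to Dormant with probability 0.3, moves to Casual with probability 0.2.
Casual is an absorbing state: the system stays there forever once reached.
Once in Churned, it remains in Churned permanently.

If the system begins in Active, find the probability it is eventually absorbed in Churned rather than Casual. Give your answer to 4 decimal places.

Let h(s) be the probability of absorption at Churned starting from transient state s. Then h(Churned) = 1 and h(Casual) = 0. By first-step analysis:
h(Dormant) = 0.1·h(Dormant) + 0.4·h(Active) + 0.25·0 + 0.25·1
h(Active) = 0.3·h(Dormant) + 0.15·h(Active) + 0.2·0 + 0.35·1
Solving: h(Dormant) = 0.5465, h(Active) = 0.6047.
Starting from Active, the probability is 0.6047.

0.6047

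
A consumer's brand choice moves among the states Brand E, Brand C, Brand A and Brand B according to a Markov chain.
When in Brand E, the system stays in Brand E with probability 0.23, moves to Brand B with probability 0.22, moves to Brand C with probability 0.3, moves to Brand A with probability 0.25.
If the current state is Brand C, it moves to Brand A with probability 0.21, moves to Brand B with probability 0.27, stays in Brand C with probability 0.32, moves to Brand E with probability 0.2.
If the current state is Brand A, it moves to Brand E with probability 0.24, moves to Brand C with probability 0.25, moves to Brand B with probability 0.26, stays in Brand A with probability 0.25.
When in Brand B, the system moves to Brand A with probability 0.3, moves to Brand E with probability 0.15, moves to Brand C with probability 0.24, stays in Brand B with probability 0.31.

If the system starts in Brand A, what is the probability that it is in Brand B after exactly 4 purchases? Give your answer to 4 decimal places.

Propagate the distribution vector 4 purchases from Brand A.
After 0 purchases: (0.0000, 0.0000, 1.0000, 0.0000)
After 1 purchase: (0.2400, 0.2500, 0.2500, 0.2600)
After 2 purchases: (0.2042, 0.2769, 0.2530, 0.2659)
After 3 purchases: (0.2030, 0.2769, 0.2522, 0.2679)
After 4 purchases: (0.2028, 0.2769, 0.2523, 0.2680)
P(in Brand B after 4 purchases) = 0.2680

0.2680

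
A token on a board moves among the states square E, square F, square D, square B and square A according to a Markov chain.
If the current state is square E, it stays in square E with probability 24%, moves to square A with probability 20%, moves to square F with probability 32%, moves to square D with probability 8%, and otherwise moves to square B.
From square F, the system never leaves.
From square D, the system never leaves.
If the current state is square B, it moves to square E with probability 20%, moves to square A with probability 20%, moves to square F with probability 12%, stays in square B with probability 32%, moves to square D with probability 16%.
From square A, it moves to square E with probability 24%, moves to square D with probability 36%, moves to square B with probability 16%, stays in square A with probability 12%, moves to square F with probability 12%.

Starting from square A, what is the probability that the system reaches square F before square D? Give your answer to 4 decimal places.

0.3933

Let h(s) be the probability of absorption at square F starting from transient state s. Then h(square F) = 1 and h(square D) = 0. By first-step analysis:
h(square E) = 0.24·h(square E) + 0.32·1 + 0.08·0 + 0.16·h(square B) + 0.2·h(square A)
h(square B) = 0.2·h(square E) + 0.12·1 + 0.16·0 + 0.32·h(square B) + 0.2·h(square A)
h(square A) = 0.24·h(square E) + 0.12·1 + 0.36·0 + 0.16·h(square B) + 0.12·h(square A)
Solving: h(square E) = 0.6247, h(square B) = 0.4759, h(square A) = 0.3933.
Starting from square A, the probability is 0.3933.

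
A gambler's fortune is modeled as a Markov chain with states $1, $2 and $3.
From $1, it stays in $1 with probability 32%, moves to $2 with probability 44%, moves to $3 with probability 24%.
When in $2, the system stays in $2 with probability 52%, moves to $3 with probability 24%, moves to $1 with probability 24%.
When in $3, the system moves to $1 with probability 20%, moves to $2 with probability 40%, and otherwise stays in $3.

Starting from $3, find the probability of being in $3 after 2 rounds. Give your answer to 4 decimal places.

Sum over the intermediate state after 1 round:
P = P($3→$1)·P($1→$3) + P($3→$2)·P($2→$3) + P($3→$3)·P($3→$3)
  = 0.2×0.24 + 0.4×0.24 + 0.4×0.4
  = 0.0480 + 0.0960 + 0.1600 = 0.3040

0.3040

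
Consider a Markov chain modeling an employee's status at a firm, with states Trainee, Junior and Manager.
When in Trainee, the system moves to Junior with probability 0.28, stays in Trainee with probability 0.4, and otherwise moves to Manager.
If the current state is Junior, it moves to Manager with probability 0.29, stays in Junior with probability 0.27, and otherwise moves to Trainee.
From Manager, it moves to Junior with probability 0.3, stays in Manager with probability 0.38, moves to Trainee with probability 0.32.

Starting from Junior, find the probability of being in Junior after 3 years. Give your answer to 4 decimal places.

Propagate the distribution vector 3 years from Junior.
After 0 years: (0.0000, 1.0000, 0.0000)
After 1 year: (0.4400, 0.2700, 0.2900)
After 2 years: (0.3876, 0.2831, 0.3293)
After 3 years: (0.3850, 0.2838, 0.3313)
P(in Junior after 3 years) = 0.2838

0.2838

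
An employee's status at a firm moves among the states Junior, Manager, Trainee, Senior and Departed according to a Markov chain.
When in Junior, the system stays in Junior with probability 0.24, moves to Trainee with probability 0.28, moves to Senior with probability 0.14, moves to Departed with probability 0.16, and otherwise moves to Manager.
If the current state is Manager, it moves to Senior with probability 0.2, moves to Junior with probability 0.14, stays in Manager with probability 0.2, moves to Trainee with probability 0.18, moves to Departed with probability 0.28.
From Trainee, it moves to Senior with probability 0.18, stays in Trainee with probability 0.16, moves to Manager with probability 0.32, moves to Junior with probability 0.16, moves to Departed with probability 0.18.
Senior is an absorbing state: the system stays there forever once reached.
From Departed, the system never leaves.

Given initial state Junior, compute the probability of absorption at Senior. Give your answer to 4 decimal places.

0.4598

Let h(s) be the probability of absorption at Senior starting from transient state s. Then h(Senior) = 1 and h(Departed) = 0. By first-step analysis:
h(Junior) = 0.24·h(Junior) + 0.18·h(Manager) + 0.28·h(Trainee) + 0.14·1 + 0.16·0
h(Manager) = 0.14·h(Junior) + 0.2·h(Manager) + 0.18·h(Trainee) + 0.2·1 + 0.28·0
h(Trainee) = 0.16·h(Junior) + 0.32·h(Manager) + 0.16·h(Trainee) + 0.18·1 + 0.18·0
Solving: h(Junior) = 0.4598, h(Manager) = 0.4357, h(Trainee) = 0.4679.
Starting from Junior, the probability is 0.4598.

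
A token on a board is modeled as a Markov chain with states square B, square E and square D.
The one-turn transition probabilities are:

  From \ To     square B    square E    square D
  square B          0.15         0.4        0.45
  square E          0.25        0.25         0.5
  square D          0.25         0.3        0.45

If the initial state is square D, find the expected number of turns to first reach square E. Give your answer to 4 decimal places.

3.0986

Let t(s) be the expected number of turns to first reach square E from state s, with t(square E) = 0. Conditioning on the first turn:
t(square B) = 1 + 0.15·t(square B) + 0.45·t(square D)
t(square D) = 1 + 0.25·t(square B) + 0.45·t(square D)
Solving: t(square B) = 2.8169, t(square D) = 3.0986.
Expected turns from square D to square E: 3.0986.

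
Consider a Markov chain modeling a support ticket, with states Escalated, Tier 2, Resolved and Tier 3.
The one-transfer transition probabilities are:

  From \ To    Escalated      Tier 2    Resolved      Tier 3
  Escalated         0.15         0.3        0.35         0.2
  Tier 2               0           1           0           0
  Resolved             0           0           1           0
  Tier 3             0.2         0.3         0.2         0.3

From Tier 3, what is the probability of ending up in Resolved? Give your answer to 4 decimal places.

0.4324

Let h(s) be the probability of absorption at Resolved starting from transient state s. Then h(Resolved) = 1 and h(Tier 2) = 0. By first-step analysis:
h(Escalated) = 0.15·h(Escalated) + 0.3·0 + 0.35·1 + 0.2·h(Tier 3)
h(Tier 3) = 0.2·h(Escalated) + 0.3·0 + 0.2·1 + 0.3·h(Tier 3)
Solving: h(Escalated) = 0.5135, h(Tier 3) = 0.4324.
Starting from Tier 3, the probability is 0.4324.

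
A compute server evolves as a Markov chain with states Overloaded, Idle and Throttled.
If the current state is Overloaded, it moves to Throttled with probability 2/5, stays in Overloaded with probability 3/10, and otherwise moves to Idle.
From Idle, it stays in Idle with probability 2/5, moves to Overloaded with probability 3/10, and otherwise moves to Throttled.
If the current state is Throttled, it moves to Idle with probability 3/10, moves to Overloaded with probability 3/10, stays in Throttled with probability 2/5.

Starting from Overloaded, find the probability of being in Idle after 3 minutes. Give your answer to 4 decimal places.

Propagate the distribution vector 3 minutes from Overloaded.
After 0 minutes: (1.0000, 0.0000, 0.0000)
After 1 minute: (0.3000, 0.3000, 0.4000)
After 2 minutes: (0.3000, 0.3300, 0.3700)
After 3 minutes: (0.3000, 0.3330, 0.3670)
P(in Idle after 3 minutes) = 0.3330

0.3330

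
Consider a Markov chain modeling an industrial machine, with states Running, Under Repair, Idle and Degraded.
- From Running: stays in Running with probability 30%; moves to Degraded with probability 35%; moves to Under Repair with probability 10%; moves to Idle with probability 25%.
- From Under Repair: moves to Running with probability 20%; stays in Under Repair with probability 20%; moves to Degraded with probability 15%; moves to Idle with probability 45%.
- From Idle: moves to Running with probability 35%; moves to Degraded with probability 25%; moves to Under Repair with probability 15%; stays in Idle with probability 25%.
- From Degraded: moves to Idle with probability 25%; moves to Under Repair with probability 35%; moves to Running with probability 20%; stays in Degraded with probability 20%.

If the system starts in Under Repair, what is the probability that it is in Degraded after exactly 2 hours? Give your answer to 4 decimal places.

0.2425

Propagate the distribution vector 2 hours from Under Repair.
After 0 hours: (0.0000, 1.0000, 0.0000, 0.0000)
After 1 hour: (0.2000, 0.2000, 0.4500, 0.1500)
After 2 hours: (0.2875, 0.1800, 0.2900, 0.2425)
P(in Degraded after 2 hours) = 0.2425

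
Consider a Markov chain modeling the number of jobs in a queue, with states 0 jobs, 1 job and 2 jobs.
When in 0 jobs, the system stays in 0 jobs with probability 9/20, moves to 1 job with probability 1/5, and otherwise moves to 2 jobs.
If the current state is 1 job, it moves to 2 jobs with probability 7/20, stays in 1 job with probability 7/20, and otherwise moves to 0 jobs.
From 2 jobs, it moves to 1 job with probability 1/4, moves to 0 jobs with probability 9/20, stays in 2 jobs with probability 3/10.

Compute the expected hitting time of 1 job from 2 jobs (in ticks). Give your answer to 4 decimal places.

Let t(s) be the expected number of ticks to first reach 1 job from state s, with t(1 job) = 0. Conditioning on the first tick:
t(0 jobs) = 1 + 0.45·t(0 jobs) + 0.35·t(2 jobs)
t(2 jobs) = 1 + 0.45·t(0 jobs) + 0.3·t(2 jobs)
Solving: t(0 jobs) = 4.6154, t(2 jobs) = 4.3956.
Expected ticks from 2 jobs to 1 job: 4.3956.

4.3956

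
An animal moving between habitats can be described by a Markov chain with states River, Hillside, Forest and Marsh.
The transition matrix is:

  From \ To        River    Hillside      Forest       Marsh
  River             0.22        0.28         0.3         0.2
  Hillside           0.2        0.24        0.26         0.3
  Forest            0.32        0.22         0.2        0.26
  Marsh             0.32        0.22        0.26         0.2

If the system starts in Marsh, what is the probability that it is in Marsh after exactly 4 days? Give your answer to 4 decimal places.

0.2394

Propagate the distribution vector 4 days from Marsh.
After 0 days: (0.0000, 0.0000, 0.0000, 1.0000)
After 1 day: (0.3200, 0.2200, 0.2600, 0.2000)
After 2 days: (0.2616, 0.2436, 0.2572, 0.2376)
After 3 days: (0.2646, 0.2406, 0.2550, 0.2398)
After 4 days: (0.2647, 0.2407, 0.2553, 0.2394)
P(in Marsh after 4 days) = 0.2394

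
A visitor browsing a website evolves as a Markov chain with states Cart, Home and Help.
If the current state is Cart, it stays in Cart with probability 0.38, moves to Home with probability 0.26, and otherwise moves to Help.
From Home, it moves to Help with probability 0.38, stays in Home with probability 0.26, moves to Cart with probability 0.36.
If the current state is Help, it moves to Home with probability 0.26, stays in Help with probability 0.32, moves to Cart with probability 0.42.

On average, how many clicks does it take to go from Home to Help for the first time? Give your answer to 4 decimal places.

2.6835

Let t(s) be the expected number of clicks to first reach Help from state s, with t(Help) = 0. Conditioning on the first click:
t(Cart) = 1 + 0.38·t(Cart) + 0.26·t(Home)
t(Home) = 1 + 0.36·t(Cart) + 0.26·t(Home)
Solving: t(Cart) = 2.7382, t(Home) = 2.6835.
Expected clicks from Home to Help: 2.6835.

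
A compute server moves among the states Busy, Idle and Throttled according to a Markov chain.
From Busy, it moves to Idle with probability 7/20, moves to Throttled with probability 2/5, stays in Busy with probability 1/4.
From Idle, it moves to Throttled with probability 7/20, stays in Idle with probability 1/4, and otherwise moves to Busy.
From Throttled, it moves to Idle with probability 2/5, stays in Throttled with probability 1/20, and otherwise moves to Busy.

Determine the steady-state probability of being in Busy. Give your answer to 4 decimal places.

0.3849

Let the stationary distribution be π with π = πP and π_1 + π_2 + π_3 = 1.
π_1 = 0.25·π_1 + 0.4·π_2 + 0.55·π_3
π_2 = 0.35·π_1 + 0.25·π_2 + 0.4·π_3
Solving with the normalization constraint gives π = (0.3849, 0.3311, 0.2840).
So the stationary probability of Busy is 0.3849.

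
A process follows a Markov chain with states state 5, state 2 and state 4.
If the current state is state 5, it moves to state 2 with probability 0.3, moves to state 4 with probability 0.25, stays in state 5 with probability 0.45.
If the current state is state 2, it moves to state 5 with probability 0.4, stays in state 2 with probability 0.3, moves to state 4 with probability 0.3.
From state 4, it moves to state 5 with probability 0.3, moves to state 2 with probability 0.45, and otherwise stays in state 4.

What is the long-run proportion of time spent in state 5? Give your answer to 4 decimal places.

0.3929

Let the stationary distribution be π with π = πP and π_1 + π_2 + π_3 = 1.
π_1 = 0.45·π_1 + 0.4·π_2 + 0.3·π_3
π_2 = 0.3·π_1 + 0.3·π_2 + 0.45·π_3
Solving with the normalization constraint gives π = (0.3929, 0.3401, 0.2670).
So the stationary probability of state 5 is 0.3929.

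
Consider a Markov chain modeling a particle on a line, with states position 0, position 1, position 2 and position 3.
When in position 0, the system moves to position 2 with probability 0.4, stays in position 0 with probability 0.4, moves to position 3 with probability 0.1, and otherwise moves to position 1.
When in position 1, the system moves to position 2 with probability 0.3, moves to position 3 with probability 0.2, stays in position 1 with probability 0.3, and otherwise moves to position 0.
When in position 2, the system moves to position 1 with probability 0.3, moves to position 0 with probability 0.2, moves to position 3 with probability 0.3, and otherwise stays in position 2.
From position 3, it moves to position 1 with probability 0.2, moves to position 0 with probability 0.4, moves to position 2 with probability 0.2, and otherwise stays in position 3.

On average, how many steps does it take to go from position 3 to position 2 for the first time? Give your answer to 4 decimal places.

Let t(s) be the expected number of steps to first reach position 2 from state s, with t(position 2) = 0. Conditioning on the first step:
t(position 0) = 1 + 0.4·t(position 0) + 0.1·t(position 1) + 0.1·t(position 3)
t(position 1) = 1 + 0.2·t(position 0) + 0.3·t(position 1) + 0.2·t(position 3)
t(position 3) = 1 + 0.4·t(position 0) + 0.2·t(position 1) + 0.2·t(position 3)
Solving: t(position 0) = 2.7734, t(position 1) = 3.2031, t(position 3) = 3.4375.
Expected steps from position 3 to position 2: 3.4375.

3.4375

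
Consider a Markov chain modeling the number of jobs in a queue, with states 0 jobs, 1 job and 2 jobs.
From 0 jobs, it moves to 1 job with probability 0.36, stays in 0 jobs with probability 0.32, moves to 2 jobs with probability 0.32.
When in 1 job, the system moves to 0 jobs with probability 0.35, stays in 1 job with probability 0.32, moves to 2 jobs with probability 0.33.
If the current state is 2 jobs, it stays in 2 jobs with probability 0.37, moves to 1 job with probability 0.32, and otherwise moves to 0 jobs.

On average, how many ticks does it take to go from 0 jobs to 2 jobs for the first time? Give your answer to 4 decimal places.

3.0916

Let t(s) be the expected number of ticks to first reach 2 jobs from state s, with t(2 jobs) = 0. Conditioning on the first tick:
t(0 jobs) = 1 + 0.32·t(0 jobs) + 0.36·t(1 job)
t(1 job) = 1 + 0.35·t(0 jobs) + 0.32·t(1 job)
Solving: t(0 jobs) = 3.0916, t(1 job) = 3.0618.
Expected ticks from 0 jobs to 2 jobs: 3.0916.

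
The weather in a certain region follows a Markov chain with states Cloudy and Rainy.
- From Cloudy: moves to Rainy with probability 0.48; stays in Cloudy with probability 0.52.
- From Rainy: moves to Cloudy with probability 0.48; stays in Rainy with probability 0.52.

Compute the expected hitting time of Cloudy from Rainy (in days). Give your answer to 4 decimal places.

Let t(s) be the expected number of days to first reach Cloudy from state s, with t(Cloudy) = 0. Conditioning on the first day:
t(Rainy) = 1 + 0.52·t(Rainy)
Solving: t(Rainy) = 2.0833.
Expected days from Rainy to Cloudy: 2.0833.

2.0833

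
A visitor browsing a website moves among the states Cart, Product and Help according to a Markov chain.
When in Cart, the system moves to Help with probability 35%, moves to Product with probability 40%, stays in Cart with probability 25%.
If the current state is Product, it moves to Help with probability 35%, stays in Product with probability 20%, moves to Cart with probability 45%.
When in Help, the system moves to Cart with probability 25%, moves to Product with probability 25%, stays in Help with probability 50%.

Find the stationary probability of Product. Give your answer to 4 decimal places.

0.2819

Let the stationary distribution be π with π = πP and π_1 + π_2 + π_3 = 1.
π_1 = 0.25·π_1 + 0.45·π_2 + 0.25·π_3
π_2 = 0.4·π_1 + 0.2·π_2 + 0.25·π_3
Solving with the normalization constraint gives π = (0.3064, 0.2819, 0.4118).
So the stationary probability of Product is 0.2819.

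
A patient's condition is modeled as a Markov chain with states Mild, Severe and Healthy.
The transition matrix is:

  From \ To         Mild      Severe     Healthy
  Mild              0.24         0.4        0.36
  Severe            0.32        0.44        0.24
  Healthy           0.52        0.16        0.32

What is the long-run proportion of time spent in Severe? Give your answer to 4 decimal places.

0.3399

Let the stationary distribution be π with π = πP and π_1 + π_2 + π_3 = 1.
π_1 = 0.24·π_1 + 0.32·π_2 + 0.52·π_3
π_2 = 0.4·π_1 + 0.44·π_2 + 0.16·π_3
Solving with the normalization constraint gives π = (0.3531, 0.3399, 0.3069).
So the stationary probability of Severe is 0.3399.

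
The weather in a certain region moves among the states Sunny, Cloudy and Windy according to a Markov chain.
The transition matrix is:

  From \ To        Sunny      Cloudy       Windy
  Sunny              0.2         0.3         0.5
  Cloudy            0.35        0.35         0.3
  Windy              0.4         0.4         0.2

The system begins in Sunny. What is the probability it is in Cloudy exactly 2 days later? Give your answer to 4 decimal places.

Sum over the intermediate state after 1 day:
P = P(Sunny→Sunny)·P(Sunny→Cloudy) + P(Sunny→Cloudy)·P(Cloudy→Cloudy) + P(Sunny→Windy)·P(Windy→Cloudy)
  = 0.2×0.3 + 0.3×0.35 + 0.5×0.4
  = 0.0600 + 0.1050 + 0.2000 = 0.3650

0.3650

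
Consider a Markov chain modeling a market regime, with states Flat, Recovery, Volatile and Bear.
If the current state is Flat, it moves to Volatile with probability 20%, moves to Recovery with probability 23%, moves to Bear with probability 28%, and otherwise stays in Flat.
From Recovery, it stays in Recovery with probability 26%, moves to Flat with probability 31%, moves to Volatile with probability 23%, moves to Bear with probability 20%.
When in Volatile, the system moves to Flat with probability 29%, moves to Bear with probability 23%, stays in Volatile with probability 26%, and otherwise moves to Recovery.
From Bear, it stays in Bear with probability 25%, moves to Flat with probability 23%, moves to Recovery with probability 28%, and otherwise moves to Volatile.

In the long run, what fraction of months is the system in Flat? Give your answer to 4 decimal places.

Let the stationary distribution be π with π = πP and π_1 + π_2 + π_3 + π_4 = 1.
π_1 = 0.29·π_1 + 0.31·π_2 + 0.29·π_3 + 0.23·π_4
π_2 = 0.23·π_1 + 0.26·π_2 + 0.22·π_3 + 0.28·π_4
π_3 = 0.2·π_1 + 0.23·π_2 + 0.26·π_3 + 0.24·π_4
Solving with the normalization constraint gives π = (0.2805, 0.2472, 0.2309, 0.2414).
So the stationary probability of Flat is 0.2805.

0.2805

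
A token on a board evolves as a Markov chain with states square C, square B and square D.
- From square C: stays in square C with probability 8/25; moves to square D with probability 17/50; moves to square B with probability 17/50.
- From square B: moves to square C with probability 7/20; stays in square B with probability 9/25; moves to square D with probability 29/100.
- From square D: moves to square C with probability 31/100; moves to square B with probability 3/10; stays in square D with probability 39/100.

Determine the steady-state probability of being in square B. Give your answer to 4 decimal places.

Let the stationary distribution be π with π = πP and π_1 + π_2 + π_3 = 1.
π_1 = 0.32·π_1 + 0.35·π_2 + 0.31·π_3
π_2 = 0.34·π_1 + 0.36·π_2 + 0.3·π_3
Solving with the normalization constraint gives π = (0.3266, 0.3330, 0.3404).
So the stationary probability of square B is 0.3330.

0.3330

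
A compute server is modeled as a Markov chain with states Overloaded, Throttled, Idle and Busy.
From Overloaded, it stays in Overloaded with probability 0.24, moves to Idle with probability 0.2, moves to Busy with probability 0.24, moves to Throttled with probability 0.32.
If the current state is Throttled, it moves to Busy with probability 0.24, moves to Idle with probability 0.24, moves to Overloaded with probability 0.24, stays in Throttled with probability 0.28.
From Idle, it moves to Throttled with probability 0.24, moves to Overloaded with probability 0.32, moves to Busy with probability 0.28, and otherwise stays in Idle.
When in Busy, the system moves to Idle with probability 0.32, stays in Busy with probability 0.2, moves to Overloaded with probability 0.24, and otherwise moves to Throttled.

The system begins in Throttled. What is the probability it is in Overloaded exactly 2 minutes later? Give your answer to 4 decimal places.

0.2592

Propagate the distribution vector 2 minutes from Throttled.
After 0 minutes: (0.0000, 1.0000, 0.0000, 0.0000)
After 1 minute: (0.2400, 0.2800, 0.2400, 0.2400)
After 2 minutes: (0.2592, 0.2704, 0.2304, 0.2400)
P(in Overloaded after 2 minutes) = 0.2592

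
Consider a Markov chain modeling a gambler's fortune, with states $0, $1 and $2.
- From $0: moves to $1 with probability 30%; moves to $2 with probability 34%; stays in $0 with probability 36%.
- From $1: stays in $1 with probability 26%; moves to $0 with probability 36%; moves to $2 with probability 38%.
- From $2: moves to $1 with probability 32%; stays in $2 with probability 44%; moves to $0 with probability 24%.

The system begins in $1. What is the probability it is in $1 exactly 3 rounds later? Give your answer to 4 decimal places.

0.2959

Propagate the distribution vector 3 rounds from $1.
After 0 rounds: (0.0000, 1.0000, 0.0000)
After 1 round: (0.3600, 0.2600, 0.3800)
After 2 rounds: (0.3144, 0.2972, 0.3884)
After 3 rounds: (0.3134, 0.2959, 0.3907)
P(in $1 after 3 rounds) = 0.2959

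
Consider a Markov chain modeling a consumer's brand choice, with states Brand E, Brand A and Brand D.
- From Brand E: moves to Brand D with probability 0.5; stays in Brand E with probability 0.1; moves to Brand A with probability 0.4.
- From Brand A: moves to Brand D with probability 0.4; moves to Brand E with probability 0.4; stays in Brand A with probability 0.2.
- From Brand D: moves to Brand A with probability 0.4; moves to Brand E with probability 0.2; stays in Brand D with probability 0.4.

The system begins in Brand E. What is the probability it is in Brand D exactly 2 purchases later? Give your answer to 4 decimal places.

Sum over the intermediate state after 1 purchase:
P = P(Brand E→Brand E)·P(Brand E→Brand D) + P(Brand E→Brand A)·P(Brand A→Brand D) + P(Brand E→Brand D)·P(Brand D→Brand D)
  = 0.1×0.5 + 0.4×0.4 + 0.5×0.4
  = 0.0500 + 0.1600 + 0.2000 = 0.4100

0.4100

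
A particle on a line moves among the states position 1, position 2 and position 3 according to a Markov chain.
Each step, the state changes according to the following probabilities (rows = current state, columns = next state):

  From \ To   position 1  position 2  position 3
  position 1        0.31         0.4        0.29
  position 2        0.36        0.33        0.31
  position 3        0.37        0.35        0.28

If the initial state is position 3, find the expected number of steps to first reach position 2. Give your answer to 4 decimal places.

Let t(s) be the expected number of steps to first reach position 2 from state s, with t(position 2) = 0. Conditioning on the first step:
t(position 1) = 1 + 0.31·t(position 1) + 0.29·t(position 3)
t(position 3) = 1 + 0.37·t(position 1) + 0.28·t(position 3)
Solving: t(position 1) = 2.5931, t(position 3) = 2.7214.
Expected steps from position 3 to position 2: 2.7214.

2.7214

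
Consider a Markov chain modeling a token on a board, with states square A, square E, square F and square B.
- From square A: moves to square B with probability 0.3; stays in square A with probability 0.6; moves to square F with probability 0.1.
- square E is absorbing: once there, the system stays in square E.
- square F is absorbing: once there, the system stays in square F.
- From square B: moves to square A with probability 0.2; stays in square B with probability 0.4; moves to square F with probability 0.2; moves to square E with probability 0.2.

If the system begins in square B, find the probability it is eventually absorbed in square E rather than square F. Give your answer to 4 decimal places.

Let h(s) be the probability of absorption at square E starting from transient state s. Then h(square E) = 1 and h(square F) = 0. By first-step analysis:
h(square A) = 0.6·h(square A) + 0.1·0 + 0.3·h(square B)
h(square B) = 0.2·h(square A) + 0.2·1 + 0.2·0 + 0.4·h(square B)
Solving: h(square A) = 0.3333, h(square B) = 0.4444.
Starting from square B, the probability is 0.4444.

0.4444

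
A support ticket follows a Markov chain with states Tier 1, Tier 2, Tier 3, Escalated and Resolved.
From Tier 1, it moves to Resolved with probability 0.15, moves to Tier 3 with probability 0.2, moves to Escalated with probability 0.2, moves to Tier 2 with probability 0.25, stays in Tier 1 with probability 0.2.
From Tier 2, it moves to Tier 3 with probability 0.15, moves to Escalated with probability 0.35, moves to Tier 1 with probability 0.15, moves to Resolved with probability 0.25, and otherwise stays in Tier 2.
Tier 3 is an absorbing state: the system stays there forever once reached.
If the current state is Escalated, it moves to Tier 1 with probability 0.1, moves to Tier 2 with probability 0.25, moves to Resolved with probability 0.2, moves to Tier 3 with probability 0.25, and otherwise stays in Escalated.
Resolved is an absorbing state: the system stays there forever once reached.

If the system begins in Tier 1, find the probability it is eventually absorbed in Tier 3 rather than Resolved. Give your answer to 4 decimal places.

0.5226

Let h(s) be the probability of absorption at Tier 3 starting from transient state s. Then h(Tier 3) = 1 and h(Resolved) = 0. By first-step analysis:
h(Tier 1) = 0.2·h(Tier 1) + 0.25·h(Tier 2) + 0.2·1 + 0.2·h(Escalated) + 0.15·0
h(Tier 2) = 0.15·h(Tier 1) + 0.1·h(Tier 2) + 0.15·1 + 0.35·h(Escalated) + 0.25·0
h(Escalated) = 0.1·h(Tier 1) + 0.25·h(Tier 2) + 0.25·1 + 0.2·h(Escalated) + 0.2·0
Solving: h(Tier 1) = 0.5226, h(Tier 2) = 0.4561, h(Escalated) = 0.5204.
Starting from Tier 1, the probability is 0.5226.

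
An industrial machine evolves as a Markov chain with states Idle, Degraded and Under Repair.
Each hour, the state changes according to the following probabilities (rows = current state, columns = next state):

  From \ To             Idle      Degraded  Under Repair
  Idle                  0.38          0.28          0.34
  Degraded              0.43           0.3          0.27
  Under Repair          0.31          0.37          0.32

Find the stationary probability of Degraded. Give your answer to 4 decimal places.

Let the stationary distribution be π with π = πP and π_1 + π_2 + π_3 = 1.
π_1 = 0.38·π_1 + 0.43·π_2 + 0.31·π_3
π_2 = 0.28·π_1 + 0.3·π_2 + 0.37·π_3
Solving with the normalization constraint gives π = (0.3739, 0.3143, 0.3118).
So the stationary probability of Degraded is 0.3143.

0.3143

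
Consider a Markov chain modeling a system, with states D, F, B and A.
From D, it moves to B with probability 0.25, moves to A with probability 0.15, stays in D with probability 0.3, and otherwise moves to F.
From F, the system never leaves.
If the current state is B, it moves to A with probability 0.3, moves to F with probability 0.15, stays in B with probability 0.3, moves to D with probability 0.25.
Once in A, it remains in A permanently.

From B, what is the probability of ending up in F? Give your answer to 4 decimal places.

Let h(s) be the probability of absorption at F starting from transient state s. Then h(F) = 1 and h(A) = 0. By first-step analysis:
h(D) = 0.3·h(D) + 0.3·1 + 0.25·h(B) + 0.15·0
h(B) = 0.25·h(D) + 0.15·1 + 0.3·h(B) + 0.3·0
Solving: h(D) = 0.5789, h(B) = 0.4211.
Starting from B, the probability is 0.4211.

0.4211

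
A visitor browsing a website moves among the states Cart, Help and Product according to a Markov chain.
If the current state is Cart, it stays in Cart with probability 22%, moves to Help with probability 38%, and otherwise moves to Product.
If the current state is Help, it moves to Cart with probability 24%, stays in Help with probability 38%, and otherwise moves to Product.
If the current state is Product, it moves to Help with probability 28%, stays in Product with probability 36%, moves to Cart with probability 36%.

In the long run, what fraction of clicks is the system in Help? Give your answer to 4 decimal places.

Let the stationary distribution be π with π = πP and π_1 + π_2 + π_3 = 1.
π_1 = 0.22·π_1 + 0.24·π_2 + 0.36·π_3
π_2 = 0.38·π_1 + 0.38·π_2 + 0.28·π_3
Solving with the normalization constraint gives π = (0.2798, 0.3422, 0.3780).
So the stationary probability of Help is 0.3422.

0.3422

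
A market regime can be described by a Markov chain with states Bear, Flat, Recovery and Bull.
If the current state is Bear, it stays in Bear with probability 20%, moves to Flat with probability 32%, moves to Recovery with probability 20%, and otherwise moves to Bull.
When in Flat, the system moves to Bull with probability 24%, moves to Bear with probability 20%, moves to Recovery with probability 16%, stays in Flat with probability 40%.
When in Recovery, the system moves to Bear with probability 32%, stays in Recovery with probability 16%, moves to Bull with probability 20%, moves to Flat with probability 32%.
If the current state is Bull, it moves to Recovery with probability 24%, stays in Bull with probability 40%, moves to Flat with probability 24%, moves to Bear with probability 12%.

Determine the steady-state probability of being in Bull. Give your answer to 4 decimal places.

0.2861

Let the stationary distribution be π with π = πP and π_1 + π_2 + π_3 + π_4 = 1.
π_1 = 0.2·π_1 + 0.2·π_2 + 0.32·π_3 + 0.12·π_4
π_2 = 0.32·π_1 + 0.4·π_2 + 0.32·π_3 + 0.24·π_4
π_3 = 0.2·π_1 + 0.16·π_2 + 0.16·π_3 + 0.24·π_4
Solving with the normalization constraint gives π = (0.2000, 0.3229, 0.1909, 0.2861).
So the stationary probability of Bull is 0.2861.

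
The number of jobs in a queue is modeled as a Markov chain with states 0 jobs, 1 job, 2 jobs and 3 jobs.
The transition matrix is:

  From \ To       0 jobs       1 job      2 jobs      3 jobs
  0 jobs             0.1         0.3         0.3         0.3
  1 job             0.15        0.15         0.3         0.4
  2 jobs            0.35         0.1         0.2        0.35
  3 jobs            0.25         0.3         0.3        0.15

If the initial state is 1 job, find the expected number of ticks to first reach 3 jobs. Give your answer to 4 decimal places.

2.7257

Let t(s) be the expected number of ticks to first reach 3 jobs from state s, with t(3 jobs) = 0. Conditioning on the first tick:
t(0 jobs) = 1 + 0.1·t(0 jobs) + 0.3·t(1 job) + 0.3·t(2 jobs)
t(1 job) = 1 + 0.15·t(0 jobs) + 0.15·t(1 job) + 0.3·t(2 jobs)
t(2 jobs) = 1 + 0.35·t(0 jobs) + 0.1·t(1 job) + 0.2·t(2 jobs)
Solving: t(0 jobs) = 2.9853, t(1 job) = 2.7257, t(2 jobs) = 2.8968.
Expected ticks from 1 job to 3 jobs: 2.7257.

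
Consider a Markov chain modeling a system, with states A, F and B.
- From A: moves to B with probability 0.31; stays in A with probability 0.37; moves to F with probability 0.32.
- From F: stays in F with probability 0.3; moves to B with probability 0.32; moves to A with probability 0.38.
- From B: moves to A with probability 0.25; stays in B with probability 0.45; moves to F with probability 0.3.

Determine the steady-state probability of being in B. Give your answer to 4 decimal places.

Let the stationary distribution be π with π = πP and π_1 + π_2 + π_3 = 1.
π_1 = 0.37·π_1 + 0.38·π_2 + 0.25·π_3
π_2 = 0.32·π_1 + 0.3·π_2 + 0.3·π_3
Solving with the normalization constraint gives π = (0.3294, 0.3066, 0.3640).
So the stationary probability of B is 0.3640.

0.3640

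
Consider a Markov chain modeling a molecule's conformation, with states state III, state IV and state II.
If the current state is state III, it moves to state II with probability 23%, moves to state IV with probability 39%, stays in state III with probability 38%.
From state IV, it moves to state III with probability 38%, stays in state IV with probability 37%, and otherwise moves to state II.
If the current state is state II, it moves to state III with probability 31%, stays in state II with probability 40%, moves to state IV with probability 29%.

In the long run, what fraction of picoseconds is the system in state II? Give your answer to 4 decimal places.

0.2856

Let the stationary distribution be π with π = πP and π_1 + π_2 + π_3 = 1.
π_1 = 0.38·π_1 + 0.38·π_2 + 0.31·π_3
π_2 = 0.39·π_1 + 0.37·π_2 + 0.29·π_3
Solving with the normalization constraint gives π = (0.3600, 0.3543, 0.2856).
So the stationary probability of state II is 0.2856.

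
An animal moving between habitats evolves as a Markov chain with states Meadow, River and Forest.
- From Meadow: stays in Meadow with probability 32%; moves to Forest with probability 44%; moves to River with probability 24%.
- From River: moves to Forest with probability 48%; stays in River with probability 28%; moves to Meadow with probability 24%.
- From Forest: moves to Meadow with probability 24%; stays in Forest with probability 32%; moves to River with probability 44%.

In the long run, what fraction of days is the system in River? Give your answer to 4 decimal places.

Let the stationary distribution be π with π = πP and π_1 + π_2 + π_3 = 1.
π_1 = 0.32·π_1 + 0.24·π_2 + 0.24·π_3
π_2 = 0.24·π_1 + 0.28·π_2 + 0.44·π_3
Solving with the normalization constraint gives π = (0.2609, 0.3343, 0.4048).
So the stationary probability of River is 0.3343.

0.3343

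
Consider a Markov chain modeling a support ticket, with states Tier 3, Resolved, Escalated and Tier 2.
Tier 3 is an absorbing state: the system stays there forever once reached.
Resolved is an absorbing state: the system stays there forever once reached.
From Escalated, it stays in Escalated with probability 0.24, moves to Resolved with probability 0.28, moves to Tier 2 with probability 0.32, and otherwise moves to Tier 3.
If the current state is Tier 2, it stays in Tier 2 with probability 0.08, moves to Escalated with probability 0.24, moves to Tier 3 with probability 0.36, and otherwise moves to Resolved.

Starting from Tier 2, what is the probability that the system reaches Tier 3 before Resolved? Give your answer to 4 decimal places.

0.5013

Let h(s) be the probability of absorption at Tier 3 starting from transient state s. Then h(Tier 3) = 1 and h(Resolved) = 0. By first-step analysis:
h(Escalated) = 0.16·1 + 0.28·0 + 0.24·h(Escalated) + 0.32·h(Tier 2)
h(Tier 2) = 0.36·1 + 0.32·0 + 0.24·h(Escalated) + 0.08·h(Tier 2)
Solving: h(Escalated) = 0.4216, h(Tier 2) = 0.5013.
Starting from Tier 2, the probability is 0.5013.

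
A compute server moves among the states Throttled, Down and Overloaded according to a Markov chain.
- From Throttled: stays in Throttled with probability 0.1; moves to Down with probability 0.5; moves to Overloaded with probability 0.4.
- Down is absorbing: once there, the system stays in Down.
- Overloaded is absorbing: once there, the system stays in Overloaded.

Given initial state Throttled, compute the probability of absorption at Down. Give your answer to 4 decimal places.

0.5556

Let h(s) be the probability of absorption at Down starting from transient state s. Then h(Down) = 1 and h(Overloaded) = 0. By first-step analysis:
h(Throttled) = 0.1·h(Throttled) + 0.5·1 + 0.4·0
Solving: h(Throttled) = 0.5556.
Starting from Throttled, the probability is 0.5556.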